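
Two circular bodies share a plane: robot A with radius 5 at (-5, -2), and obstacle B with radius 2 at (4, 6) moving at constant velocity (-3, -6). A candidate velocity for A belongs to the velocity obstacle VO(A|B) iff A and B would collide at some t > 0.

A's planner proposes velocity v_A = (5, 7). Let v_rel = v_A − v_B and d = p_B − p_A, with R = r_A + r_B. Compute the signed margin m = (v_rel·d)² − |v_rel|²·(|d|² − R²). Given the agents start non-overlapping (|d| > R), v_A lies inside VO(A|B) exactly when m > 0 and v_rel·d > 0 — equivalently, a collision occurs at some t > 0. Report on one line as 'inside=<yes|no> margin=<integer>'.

d = (9, 8),  |d|² = 145;  R = 5+2 = 7,  c = 145−7² = 96
v_rel = (8, 13),  |v_rel|² = 233;  v_rel·d = (8)·(9) + (13)·(8) = 176
233·t² − 352·t + 96 = 0  ⇒  m = 176² − 233·96 = 8608
m = 8608 > 0,  v_rel·d = 176 > 0  ⇒  inside

inside=yes margin=8608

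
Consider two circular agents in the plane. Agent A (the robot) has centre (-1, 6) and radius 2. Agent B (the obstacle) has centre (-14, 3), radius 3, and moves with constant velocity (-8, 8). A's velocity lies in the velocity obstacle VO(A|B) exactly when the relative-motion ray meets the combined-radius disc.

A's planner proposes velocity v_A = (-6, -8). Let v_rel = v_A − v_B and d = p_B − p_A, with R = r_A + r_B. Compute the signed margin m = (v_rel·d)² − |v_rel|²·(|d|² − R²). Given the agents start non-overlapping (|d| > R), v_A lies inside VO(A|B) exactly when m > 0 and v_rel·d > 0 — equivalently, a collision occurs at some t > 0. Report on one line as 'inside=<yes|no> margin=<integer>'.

d = (-13, -3),  |d|² = 178;  R = 2+3 = 5,  c = 178−5² = 153
v_rel = (2, -16),  |v_rel|² = 260;  v_rel·d = (2)·(-13) + (-16)·(-3) = 22
260·t² − 44·t + 153 = 0  ⇒  m = 22² − 260·153 = -39296
m = -39296 < 0,  v_rel·d = 22 > 0  ⇒  outside

inside=no margin=-39296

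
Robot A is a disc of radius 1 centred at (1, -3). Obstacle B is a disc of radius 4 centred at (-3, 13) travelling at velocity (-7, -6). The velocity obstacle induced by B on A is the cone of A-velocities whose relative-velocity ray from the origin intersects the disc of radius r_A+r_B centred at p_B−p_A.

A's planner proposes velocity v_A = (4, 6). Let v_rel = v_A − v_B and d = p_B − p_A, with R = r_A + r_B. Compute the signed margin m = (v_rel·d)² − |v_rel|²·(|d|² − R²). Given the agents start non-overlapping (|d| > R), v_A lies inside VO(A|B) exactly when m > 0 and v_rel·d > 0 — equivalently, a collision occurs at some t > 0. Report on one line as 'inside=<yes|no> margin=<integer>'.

d = (-4, 16),  |d|² = 272;  R = 1+4 = 5,  c = 272−5² = 247
v_rel = (11, 12),  |v_rel|² = 265;  v_rel·d = (11)·(-4) + (12)·(16) = 148
265·t² − 296·t + 247 = 0  ⇒  m = 148² − 265·247 = -43551
m = -43551 < 0,  v_rel·d = 148 > 0  ⇒  outside

inside=no margin=-43551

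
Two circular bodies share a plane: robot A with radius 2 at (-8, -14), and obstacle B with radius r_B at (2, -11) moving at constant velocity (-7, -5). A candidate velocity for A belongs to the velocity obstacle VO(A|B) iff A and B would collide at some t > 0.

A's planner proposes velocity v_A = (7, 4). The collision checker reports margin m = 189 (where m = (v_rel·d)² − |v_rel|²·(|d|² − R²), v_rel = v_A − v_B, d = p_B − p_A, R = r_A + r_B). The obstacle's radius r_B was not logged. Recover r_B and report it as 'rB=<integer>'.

m = 189
d = (10, 3);  v_rel = (14, 9),  |v_rel|² = 277
v_rel×d = (14)·(3) − (9)·(10) = -48
since m = R²·277 − (-48)²:  R² = (2304 + 189) / 277 = 9
R = √9 = 3  ⇒  r_B = 3 − 2 = 1

rB=1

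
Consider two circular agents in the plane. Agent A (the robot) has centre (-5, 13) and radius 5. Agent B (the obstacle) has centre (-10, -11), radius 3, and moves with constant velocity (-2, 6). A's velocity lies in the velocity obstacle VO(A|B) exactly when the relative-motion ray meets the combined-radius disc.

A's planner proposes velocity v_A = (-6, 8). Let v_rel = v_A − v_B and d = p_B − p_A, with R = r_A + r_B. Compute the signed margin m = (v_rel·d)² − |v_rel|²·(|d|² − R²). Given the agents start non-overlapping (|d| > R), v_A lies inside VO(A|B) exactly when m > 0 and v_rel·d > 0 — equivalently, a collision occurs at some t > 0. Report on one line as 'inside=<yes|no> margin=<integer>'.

d = (-5, -24),  |d|² = 601;  R = 5+3 = 8,  c = 601−8² = 537
v_rel = (-4, 2),  |v_rel|² = 20;  v_rel·d = (-4)·(-5) + (2)·(-24) = -28
20·t² + 56·t + 537 = 0  ⇒  m = (-28)² − 20·537 = -9956
m = -9956 < 0,  v_rel·d = -28 < 0  ⇒  outside

inside=no margin=-9956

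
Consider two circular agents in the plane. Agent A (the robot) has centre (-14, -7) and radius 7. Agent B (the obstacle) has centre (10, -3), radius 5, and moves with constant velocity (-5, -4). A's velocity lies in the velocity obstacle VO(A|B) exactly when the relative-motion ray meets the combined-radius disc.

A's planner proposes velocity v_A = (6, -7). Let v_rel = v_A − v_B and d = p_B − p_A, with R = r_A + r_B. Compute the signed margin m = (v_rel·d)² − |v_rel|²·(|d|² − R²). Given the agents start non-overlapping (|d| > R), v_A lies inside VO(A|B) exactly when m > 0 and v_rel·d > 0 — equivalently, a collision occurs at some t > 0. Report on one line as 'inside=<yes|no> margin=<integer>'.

d = (24, 4),  |d|² = 592;  R = 7+5 = 12,  c = 592−12² = 448
v_rel = (11, -3),  |v_rel|² = 130;  v_rel·d = (11)·(24) + (-3)·(4) = 252
130·t² − 504·t + 448 = 0  ⇒  m = 252² − 130·448 = 5264
m = 5264 > 0,  v_rel·d = 252 > 0  ⇒  inside

inside=yes margin=5264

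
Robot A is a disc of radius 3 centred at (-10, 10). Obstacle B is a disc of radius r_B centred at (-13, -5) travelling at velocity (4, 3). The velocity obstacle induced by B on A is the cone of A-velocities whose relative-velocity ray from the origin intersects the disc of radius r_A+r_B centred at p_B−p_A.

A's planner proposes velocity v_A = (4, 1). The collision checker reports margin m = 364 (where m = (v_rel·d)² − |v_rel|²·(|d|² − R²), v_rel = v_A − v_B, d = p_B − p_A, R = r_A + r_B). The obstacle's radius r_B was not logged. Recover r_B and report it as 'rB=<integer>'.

m = 364
d = (-3, -15);  v_rel = (0, -2),  |v_rel|² = 4
v_rel×d = (0)·(-15) − (-2)·(-3) = -6
since m = R²·4 − (-6)²:  R² = (36 + 364) / 4 = 100
R = √100 = 10  ⇒  r_B = 10 − 3 = 7

rB=7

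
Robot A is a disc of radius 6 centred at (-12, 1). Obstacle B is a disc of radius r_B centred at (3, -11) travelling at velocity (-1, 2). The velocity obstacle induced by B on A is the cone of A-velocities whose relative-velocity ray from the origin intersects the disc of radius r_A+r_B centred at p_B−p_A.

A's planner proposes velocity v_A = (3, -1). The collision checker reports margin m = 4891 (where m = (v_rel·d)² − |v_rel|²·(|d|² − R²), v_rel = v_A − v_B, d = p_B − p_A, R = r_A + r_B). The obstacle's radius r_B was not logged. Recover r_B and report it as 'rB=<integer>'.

m = 4891
d = (15, -12);  v_rel = (4, -3),  |v_rel|² = 25
v_rel×d = (4)·(-12) − (-3)·(15) = -3
since m = R²·25 − (-3)²:  R² = (9 + 4891) / 25 = 196
R = √196 = 14  ⇒  r_B = 14 − 6 = 8

rB=8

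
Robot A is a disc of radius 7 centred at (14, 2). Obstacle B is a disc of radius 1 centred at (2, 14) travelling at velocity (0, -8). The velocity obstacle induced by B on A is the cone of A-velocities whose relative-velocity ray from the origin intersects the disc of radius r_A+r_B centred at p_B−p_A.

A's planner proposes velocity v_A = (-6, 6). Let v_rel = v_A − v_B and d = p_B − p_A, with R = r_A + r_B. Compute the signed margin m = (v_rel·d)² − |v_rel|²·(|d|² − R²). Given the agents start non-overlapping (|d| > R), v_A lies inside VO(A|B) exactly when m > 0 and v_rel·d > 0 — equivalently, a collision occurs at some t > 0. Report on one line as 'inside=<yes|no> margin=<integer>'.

d = (-12, 12),  |d|² = 288;  R = 7+1 = 8,  c = 288−8² = 224
v_rel = (-6, 14),  |v_rel|² = 232;  v_rel·d = (-6)·(-12) + (14)·(12) = 240
232·t² − 480·t + 224 = 0  ⇒  m = 240² − 232·224 = 5632
m = 5632 > 0,  v_rel·d = 240 > 0  ⇒  inside

inside=yes margin=5632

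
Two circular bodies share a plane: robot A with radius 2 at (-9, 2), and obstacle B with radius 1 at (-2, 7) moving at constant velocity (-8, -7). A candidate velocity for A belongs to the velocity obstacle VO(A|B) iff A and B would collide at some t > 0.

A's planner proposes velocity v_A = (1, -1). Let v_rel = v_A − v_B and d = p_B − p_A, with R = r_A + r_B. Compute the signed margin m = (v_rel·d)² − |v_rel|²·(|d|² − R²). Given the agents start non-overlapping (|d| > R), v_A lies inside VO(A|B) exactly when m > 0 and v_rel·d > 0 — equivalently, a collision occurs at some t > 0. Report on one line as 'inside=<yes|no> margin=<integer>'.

d = (7, 5),  |d|² = 74;  R = 2+1 = 3,  c = 74−3² = 65
v_rel = (9, 6),  |v_rel|² = 117;  v_rel·d = (9)·(7) + (6)·(5) = 93
117·t² − 186·t + 65 = 0  ⇒  m = 93² − 117·65 = 1044
m = 1044 > 0,  v_rel·d = 93 > 0  ⇒  inside

inside=yes margin=1044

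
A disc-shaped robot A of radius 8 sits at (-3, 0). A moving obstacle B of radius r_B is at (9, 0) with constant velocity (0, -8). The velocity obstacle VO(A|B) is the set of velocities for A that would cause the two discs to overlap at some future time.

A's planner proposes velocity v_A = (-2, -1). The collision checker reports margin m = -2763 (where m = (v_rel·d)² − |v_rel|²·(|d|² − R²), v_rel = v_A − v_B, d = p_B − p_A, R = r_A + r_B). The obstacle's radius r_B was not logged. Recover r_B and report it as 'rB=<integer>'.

m = -2763
d = (12, 0);  v_rel = (-2, 7),  |v_rel|² = 53
v_rel×d = (-2)·(0) − (7)·(12) = -84
since m = R²·53 − (-84)²:  R² = (7056 + -2763) / 53 = 81
R = √81 = 9  ⇒  r_B = 9 − 8 = 1

rB=1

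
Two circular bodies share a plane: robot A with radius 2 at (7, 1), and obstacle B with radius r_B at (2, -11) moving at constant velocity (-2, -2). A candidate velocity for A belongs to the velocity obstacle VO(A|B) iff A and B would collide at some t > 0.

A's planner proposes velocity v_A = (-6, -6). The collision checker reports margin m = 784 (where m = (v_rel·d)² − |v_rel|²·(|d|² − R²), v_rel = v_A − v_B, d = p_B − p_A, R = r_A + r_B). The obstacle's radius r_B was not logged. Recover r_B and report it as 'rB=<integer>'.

m = 784
d = (-5, -12);  v_rel = (-4, -4),  |v_rel|² = 32
v_rel×d = (-4)·(-12) − (-4)·(-5) = 28
since m = R²·32 − 28²:  R² = (784 + 784) / 32 = 49
R = √49 = 7  ⇒  r_B = 7 − 2 = 5

rB=5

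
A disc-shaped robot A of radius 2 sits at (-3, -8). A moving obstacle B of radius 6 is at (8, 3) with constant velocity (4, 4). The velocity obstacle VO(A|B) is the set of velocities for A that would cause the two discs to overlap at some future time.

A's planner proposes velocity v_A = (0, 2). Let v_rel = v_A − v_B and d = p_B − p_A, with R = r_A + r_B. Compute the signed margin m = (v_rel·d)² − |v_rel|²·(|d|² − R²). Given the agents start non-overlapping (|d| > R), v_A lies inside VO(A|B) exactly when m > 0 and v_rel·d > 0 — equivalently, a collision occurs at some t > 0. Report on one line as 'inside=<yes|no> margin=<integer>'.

d = (11, 11),  |d|² = 242;  R = 2+6 = 8,  c = 242−8² = 178
v_rel = (-4, -2),  |v_rel|² = 20;  v_rel·d = (-4)·(11) + (-2)·(11) = -66
20·t² + 132·t + 178 = 0  ⇒  m = (-66)² − 20·178 = 796
m = 796 > 0,  v_rel·d = -66 < 0  ⇒  outside

inside=no margin=796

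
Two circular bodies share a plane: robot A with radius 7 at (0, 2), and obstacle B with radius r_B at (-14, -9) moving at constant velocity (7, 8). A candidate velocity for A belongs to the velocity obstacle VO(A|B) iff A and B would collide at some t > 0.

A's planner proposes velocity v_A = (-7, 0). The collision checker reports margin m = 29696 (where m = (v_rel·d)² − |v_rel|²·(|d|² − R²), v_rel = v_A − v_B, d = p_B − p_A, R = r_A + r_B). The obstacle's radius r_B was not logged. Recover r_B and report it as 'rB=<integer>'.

m = 29696
d = (-14, -11);  v_rel = (-14, -8),  |v_rel|² = 260
v_rel×d = (-14)·(-11) − (-8)·(-14) = 42
since m = R²·260 − 42²:  R² = (1764 + 29696) / 260 = 121
R = √121 = 11  ⇒  r_B = 11 − 7 = 4

rB=4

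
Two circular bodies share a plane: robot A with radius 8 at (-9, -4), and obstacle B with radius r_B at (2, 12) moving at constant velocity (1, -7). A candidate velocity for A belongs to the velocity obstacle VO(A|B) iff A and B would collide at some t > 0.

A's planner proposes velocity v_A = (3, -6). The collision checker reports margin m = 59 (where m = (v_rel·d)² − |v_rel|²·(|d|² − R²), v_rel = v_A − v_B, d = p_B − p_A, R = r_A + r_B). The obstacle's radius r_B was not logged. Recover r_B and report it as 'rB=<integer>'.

m = 59
d = (11, 16);  v_rel = (2, 1),  |v_rel|² = 5
v_rel×d = (2)·(16) − (1)·(11) = 21
since m = R²·5 − 21²:  R² = (441 + 59) / 5 = 100
R = √100 = 10  ⇒  r_B = 10 − 8 = 2

rB=2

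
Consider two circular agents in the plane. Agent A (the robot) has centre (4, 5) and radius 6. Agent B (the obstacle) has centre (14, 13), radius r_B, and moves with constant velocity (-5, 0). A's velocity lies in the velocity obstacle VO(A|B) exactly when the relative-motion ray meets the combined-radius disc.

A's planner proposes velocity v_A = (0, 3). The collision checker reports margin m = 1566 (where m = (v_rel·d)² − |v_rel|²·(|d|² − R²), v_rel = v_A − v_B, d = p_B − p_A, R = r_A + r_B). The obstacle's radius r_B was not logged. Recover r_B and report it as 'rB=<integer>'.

m = 1566
d = (10, 8);  v_rel = (5, 3),  |v_rel|² = 34
v_rel×d = (5)·(8) − (3)·(10) = 10
since m = R²·34 − 10²:  R² = (100 + 1566) / 34 = 49
R = √49 = 7  ⇒  r_B = 7 − 6 = 1

rB=1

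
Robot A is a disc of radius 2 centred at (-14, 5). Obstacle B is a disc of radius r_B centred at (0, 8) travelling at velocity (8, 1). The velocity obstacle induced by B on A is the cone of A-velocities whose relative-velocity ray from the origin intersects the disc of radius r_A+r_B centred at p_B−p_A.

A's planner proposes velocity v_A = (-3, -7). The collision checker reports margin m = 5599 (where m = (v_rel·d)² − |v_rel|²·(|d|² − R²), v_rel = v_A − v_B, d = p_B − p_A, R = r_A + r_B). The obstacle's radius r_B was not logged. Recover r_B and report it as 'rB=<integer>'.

m = 5599
d = (14, 3);  v_rel = (-11, -8),  |v_rel|² = 185
v_rel×d = (-11)·(3) − (-8)·(14) = 79
since m = R²·185 − 79²:  R² = (6241 + 5599) / 185 = 64
R = √64 = 8  ⇒  r_B = 8 − 2 = 6

rB=6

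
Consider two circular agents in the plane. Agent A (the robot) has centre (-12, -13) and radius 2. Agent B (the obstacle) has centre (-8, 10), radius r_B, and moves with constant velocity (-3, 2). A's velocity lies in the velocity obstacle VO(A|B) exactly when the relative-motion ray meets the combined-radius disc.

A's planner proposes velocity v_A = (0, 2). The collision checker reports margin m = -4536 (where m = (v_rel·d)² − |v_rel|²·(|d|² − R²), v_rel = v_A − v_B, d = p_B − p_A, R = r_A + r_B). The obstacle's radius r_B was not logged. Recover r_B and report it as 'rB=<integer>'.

m = -4536
d = (4, 23);  v_rel = (3, 0),  |v_rel|² = 9
v_rel×d = (3)·(23) − (0)·(4) = 69
since m = R²·9 − 69²:  R² = (4761 + -4536) / 9 = 25
R = √25 = 5  ⇒  r_B = 5 − 2 = 3

rB=3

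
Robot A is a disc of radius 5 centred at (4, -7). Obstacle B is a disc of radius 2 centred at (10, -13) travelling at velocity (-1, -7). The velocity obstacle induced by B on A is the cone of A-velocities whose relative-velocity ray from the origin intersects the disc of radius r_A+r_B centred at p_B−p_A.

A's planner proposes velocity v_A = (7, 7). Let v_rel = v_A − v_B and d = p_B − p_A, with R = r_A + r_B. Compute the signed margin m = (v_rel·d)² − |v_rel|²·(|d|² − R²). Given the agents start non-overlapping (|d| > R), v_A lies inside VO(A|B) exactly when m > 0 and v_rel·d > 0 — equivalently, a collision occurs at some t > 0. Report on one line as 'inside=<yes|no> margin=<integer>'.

d = (6, -6),  |d|² = 72;  R = 5+2 = 7,  c = 72−7² = 23
v_rel = (8, 14),  |v_rel|² = 260;  v_rel·d = (8)·(6) + (14)·(-6) = -36
260·t² + 72·t + 23 = 0  ⇒  m = (-36)² − 260·23 = -4684
m = -4684 < 0,  v_rel·d = -36 < 0  ⇒  outside

inside=no margin=-4684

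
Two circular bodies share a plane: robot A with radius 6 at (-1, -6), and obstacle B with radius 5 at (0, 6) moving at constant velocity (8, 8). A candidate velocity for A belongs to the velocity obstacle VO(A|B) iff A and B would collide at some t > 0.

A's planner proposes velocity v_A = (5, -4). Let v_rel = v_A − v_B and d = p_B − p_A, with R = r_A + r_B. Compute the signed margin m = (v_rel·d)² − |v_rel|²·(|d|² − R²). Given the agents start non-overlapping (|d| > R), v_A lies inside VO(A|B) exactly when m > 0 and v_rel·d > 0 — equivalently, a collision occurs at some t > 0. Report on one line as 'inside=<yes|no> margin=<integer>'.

d = (1, 12),  |d|² = 145;  R = 6+5 = 11,  c = 145−11² = 24
v_rel = (-3, -12),  |v_rel|² = 153;  v_rel·d = (-3)·(1) + (-12)·(12) = -147
153·t² + 294·t + 24 = 0  ⇒  m = (-147)² − 153·24 = 17937
m = 17937 > 0,  v_rel·d = -147 < 0  ⇒  outside

inside=no margin=17937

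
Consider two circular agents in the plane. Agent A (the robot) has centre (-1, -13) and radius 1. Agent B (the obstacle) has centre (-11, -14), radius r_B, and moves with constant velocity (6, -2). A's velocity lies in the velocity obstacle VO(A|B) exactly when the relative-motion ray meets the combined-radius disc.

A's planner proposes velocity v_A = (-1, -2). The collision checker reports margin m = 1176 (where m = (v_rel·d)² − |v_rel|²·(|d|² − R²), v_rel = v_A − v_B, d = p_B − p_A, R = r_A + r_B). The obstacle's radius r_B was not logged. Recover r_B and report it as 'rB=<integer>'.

m = 1176
d = (-10, -1);  v_rel = (-7, 0),  |v_rel|² = 49
v_rel×d = (-7)·(-1) − (0)·(-10) = 7
since m = R²·49 − 7²:  R² = (49 + 1176) / 49 = 25
R = √25 = 5  ⇒  r_B = 5 − 1 = 4

rB=4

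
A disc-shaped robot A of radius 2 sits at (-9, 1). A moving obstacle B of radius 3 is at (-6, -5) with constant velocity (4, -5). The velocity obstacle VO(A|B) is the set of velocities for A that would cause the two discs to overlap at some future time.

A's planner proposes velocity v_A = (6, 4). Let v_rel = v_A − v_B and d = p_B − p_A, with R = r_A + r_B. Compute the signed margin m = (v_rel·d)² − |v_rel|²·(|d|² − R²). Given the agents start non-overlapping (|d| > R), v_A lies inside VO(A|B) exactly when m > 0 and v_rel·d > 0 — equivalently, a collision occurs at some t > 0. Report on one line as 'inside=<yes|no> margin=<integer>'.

d = (3, -6),  |d|² = 45;  R = 2+3 = 5,  c = 45−5² = 20
v_rel = (2, 9),  |v_rel|² = 85;  v_rel·d = (2)·(3) + (9)·(-6) = -48
85·t² + 96·t + 20 = 0  ⇒  m = (-48)² − 85·20 = 604
m = 604 > 0,  v_rel·d = -48 < 0  ⇒  outside

inside=no margin=604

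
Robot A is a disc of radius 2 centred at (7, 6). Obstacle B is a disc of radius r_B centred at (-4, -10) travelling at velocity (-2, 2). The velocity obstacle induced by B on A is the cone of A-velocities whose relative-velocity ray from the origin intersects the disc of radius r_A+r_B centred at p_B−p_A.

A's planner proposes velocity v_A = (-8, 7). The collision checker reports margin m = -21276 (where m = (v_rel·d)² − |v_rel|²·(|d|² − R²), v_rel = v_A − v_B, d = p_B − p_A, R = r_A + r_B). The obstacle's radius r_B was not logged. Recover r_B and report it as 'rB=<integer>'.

m = -21276
d = (-11, -16);  v_rel = (-6, 5),  |v_rel|² = 61
v_rel×d = (-6)·(-16) − (5)·(-11) = 151
since m = R²·61 − 151²:  R² = (22801 + -21276) / 61 = 25
R = √25 = 5  ⇒  r_B = 5 − 2 = 3

rB=3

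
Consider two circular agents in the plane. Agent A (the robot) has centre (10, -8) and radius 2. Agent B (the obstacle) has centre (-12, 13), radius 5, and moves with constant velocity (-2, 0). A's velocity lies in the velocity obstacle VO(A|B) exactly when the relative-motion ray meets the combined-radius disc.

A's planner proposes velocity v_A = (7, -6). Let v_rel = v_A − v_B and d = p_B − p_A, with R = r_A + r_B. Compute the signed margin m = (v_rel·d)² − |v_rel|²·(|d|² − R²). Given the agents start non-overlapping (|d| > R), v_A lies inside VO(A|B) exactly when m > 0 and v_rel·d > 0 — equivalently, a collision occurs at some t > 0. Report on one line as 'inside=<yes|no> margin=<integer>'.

d = (-22, 21),  |d|² = 925;  R = 2+5 = 7,  c = 925−7² = 876
v_rel = (9, -6),  |v_rel|² = 117;  v_rel·d = (9)·(-22) + (-6)·(21) = -324
117·t² + 648·t + 876 = 0  ⇒  m = (-324)² − 117·876 = 2484
m = 2484 > 0,  v_rel·d = -324 < 0  ⇒  outside

inside=no margin=2484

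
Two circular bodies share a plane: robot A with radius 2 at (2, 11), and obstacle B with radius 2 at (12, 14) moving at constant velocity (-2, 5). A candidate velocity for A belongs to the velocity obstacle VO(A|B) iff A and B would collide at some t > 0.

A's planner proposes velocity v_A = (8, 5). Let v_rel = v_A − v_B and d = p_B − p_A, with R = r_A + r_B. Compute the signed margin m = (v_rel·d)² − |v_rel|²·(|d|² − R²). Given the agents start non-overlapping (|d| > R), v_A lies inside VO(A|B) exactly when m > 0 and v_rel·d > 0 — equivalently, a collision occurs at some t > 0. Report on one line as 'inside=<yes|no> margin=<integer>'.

d = (10, 3),  |d|² = 109;  R = 2+2 = 4,  c = 109−4² = 93
v_rel = (10, 0),  |v_rel|² = 100;  v_rel·d = (10)·(10) + (0)·(3) = 100
100·t² − 200·t + 93 = 0  ⇒  m = 100² − 100·93 = 700
m = 700 > 0,  v_rel·d = 100 > 0  ⇒  inside

inside=yes margin=700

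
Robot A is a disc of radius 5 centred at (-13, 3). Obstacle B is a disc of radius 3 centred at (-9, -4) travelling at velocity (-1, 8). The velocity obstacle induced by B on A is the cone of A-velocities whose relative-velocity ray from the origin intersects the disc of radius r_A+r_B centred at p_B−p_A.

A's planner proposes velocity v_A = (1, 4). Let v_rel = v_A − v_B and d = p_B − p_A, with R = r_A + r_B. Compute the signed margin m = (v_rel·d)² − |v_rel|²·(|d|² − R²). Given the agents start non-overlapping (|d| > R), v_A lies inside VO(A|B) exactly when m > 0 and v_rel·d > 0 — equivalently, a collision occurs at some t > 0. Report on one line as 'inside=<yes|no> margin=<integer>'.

d = (4, -7),  |d|² = 65;  R = 5+3 = 8,  c = 65−8² = 1
v_rel = (2, -4),  |v_rel|² = 20;  v_rel·d = (2)·(4) + (-4)·(-7) = 36
20·t² − 72·t + 1 = 0  ⇒  m = 36² − 20·1 = 1276
m = 1276 > 0,  v_rel·d = 36 > 0  ⇒  inside

inside=yes margin=1276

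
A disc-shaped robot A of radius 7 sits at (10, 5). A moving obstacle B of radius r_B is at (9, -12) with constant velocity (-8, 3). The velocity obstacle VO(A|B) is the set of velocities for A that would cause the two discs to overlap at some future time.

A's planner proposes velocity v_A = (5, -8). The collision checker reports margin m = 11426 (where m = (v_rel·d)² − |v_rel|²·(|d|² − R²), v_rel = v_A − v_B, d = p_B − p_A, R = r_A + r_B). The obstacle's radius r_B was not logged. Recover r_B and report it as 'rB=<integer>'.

m = 11426
d = (-1, -17);  v_rel = (13, -11),  |v_rel|² = 290
v_rel×d = (13)·(-17) − (-11)·(-1) = -232
since m = R²·290 − (-232)²:  R² = (53824 + 11426) / 290 = 225
R = √225 = 15  ⇒  r_B = 15 − 7 = 8

rB=8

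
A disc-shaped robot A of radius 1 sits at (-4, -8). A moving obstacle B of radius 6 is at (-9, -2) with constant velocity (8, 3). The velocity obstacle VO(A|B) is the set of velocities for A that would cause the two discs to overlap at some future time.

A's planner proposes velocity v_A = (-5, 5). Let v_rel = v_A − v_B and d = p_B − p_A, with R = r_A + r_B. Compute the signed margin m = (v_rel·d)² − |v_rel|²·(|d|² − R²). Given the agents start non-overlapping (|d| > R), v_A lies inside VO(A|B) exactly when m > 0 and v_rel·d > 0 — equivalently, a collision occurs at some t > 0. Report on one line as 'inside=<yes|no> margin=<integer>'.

d = (-5, 6),  |d|² = 61;  R = 1+6 = 7,  c = 61−7² = 12
v_rel = (-13, 2),  |v_rel|² = 173;  v_rel·d = (-13)·(-5) + (2)·(6) = 77
173·t² − 154·t + 12 = 0  ⇒  m = 77² − 173·12 = 3853
m = 3853 > 0,  v_rel·d = 77 > 0  ⇒  inside

inside=yes margin=3853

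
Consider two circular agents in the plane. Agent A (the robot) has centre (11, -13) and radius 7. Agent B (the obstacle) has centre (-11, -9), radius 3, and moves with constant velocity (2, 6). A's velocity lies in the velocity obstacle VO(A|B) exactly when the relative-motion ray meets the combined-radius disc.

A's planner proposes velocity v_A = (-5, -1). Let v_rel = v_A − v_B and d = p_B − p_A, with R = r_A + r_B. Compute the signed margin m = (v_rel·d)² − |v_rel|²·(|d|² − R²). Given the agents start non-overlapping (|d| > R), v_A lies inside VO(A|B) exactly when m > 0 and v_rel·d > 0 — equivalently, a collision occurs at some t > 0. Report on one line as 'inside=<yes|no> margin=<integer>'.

d = (-22, 4),  |d|² = 500;  R = 7+3 = 10,  c = 500−10² = 400
v_rel = (-7, -7),  |v_rel|² = 98;  v_rel·d = (-7)·(-22) + (-7)·(4) = 126
98·t² − 252·t + 400 = 0  ⇒  m = 126² − 98·400 = -23324
m = -23324 < 0,  v_rel·d = 126 > 0  ⇒  outside

inside=no margin=-23324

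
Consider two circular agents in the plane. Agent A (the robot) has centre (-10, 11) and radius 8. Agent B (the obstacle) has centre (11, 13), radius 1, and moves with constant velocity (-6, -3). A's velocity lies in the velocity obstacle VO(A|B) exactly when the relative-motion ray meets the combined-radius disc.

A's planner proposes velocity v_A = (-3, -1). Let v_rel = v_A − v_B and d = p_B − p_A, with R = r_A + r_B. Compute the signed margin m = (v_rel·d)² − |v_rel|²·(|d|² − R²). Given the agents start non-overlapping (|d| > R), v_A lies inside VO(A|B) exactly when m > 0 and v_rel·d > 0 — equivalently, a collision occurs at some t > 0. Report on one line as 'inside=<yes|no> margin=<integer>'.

d = (21, 2),  |d|² = 445;  R = 8+1 = 9,  c = 445−9² = 364
v_rel = (3, 2),  |v_rel|² = 13;  v_rel·d = (3)·(21) + (2)·(2) = 67
13·t² − 134·t + 364 = 0  ⇒  m = 67² − 13·364 = -243
m = -243 < 0,  v_rel·d = 67 > 0  ⇒  outside

inside=no margin=-243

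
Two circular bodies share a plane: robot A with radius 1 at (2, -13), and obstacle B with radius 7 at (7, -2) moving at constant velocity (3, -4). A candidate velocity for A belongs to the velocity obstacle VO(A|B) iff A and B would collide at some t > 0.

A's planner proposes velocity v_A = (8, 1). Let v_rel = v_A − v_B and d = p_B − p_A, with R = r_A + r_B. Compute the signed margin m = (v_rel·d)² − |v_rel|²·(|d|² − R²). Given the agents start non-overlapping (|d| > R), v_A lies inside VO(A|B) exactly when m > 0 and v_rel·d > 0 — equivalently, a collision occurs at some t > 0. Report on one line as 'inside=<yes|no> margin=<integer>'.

d = (5, 11),  |d|² = 146;  R = 1+7 = 8,  c = 146−8² = 82
v_rel = (5, 5),  |v_rel|² = 50;  v_rel·d = (5)·(5) + (5)·(11) = 80
50·t² − 160·t + 82 = 0  ⇒  m = 80² − 50·82 = 2300
m = 2300 > 0,  v_rel·d = 80 > 0  ⇒  inside

inside=yes margin=2300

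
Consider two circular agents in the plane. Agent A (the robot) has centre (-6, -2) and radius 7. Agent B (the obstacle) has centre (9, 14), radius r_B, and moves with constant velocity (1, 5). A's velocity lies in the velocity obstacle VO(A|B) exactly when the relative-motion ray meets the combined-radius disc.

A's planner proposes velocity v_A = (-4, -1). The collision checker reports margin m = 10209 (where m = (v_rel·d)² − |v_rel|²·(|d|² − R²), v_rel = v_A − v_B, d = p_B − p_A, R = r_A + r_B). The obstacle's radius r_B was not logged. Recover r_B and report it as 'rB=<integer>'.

m = 10209
d = (15, 16);  v_rel = (-5, -6),  |v_rel|² = 61
v_rel×d = (-5)·(16) − (-6)·(15) = 10
since m = R²·61 − 10²:  R² = (100 + 10209) / 61 = 169
R = √169 = 13  ⇒  r_B = 13 − 7 = 6

rB=6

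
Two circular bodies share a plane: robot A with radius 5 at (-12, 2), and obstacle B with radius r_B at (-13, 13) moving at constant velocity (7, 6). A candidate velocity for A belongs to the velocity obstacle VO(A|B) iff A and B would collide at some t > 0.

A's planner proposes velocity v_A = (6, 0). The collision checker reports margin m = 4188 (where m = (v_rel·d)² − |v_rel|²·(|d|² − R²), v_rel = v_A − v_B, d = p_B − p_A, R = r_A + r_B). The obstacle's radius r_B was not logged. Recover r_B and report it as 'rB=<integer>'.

m = 4188
d = (-1, 11);  v_rel = (-1, -6),  |v_rel|² = 37
v_rel×d = (-1)·(11) − (-6)·(-1) = -17
since m = R²·37 − (-17)²:  R² = (289 + 4188) / 37 = 121
R = √121 = 11  ⇒  r_B = 11 − 5 = 6

rB=6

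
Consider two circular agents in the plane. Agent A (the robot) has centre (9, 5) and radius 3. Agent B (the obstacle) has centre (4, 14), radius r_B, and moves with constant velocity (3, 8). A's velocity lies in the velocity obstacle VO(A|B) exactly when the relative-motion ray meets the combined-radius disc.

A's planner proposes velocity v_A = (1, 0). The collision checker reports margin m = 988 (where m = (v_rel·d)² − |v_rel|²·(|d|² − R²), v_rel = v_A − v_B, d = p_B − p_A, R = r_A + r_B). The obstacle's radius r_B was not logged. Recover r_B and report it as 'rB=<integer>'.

m = 988
d = (-5, 9);  v_rel = (-2, -8),  |v_rel|² = 68
v_rel×d = (-2)·(9) − (-8)·(-5) = -58
since m = R²·68 − (-58)²:  R² = (3364 + 988) / 68 = 64
R = √64 = 8  ⇒  r_B = 8 − 3 = 5

rB=5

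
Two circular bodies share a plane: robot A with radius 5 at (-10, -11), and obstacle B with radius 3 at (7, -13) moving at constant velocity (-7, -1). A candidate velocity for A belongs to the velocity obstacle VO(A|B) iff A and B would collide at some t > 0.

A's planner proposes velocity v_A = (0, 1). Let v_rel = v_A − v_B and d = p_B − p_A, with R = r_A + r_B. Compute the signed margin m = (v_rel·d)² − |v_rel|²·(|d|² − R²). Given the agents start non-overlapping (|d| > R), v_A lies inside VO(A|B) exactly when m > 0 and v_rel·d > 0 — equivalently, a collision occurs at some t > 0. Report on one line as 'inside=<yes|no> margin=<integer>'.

d = (17, -2),  |d|² = 293;  R = 5+3 = 8,  c = 293−8² = 229
v_rel = (7, 2),  |v_rel|² = 53;  v_rel·d = (7)·(17) + (2)·(-2) = 115
53·t² − 230·t + 229 = 0  ⇒  m = 115² − 53·229 = 1088
m = 1088 > 0,  v_rel·d = 115 > 0  ⇒  inside

inside=yes margin=1088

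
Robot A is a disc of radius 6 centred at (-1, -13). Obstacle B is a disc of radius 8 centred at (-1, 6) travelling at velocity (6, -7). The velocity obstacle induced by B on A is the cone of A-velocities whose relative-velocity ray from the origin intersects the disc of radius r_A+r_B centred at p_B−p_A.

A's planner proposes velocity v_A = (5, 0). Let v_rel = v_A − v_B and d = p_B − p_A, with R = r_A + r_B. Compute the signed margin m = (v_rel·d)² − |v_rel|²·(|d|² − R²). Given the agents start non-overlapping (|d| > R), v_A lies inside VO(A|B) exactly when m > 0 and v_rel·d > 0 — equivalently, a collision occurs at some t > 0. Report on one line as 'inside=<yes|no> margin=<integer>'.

d = (0, 19),  |d|² = 361;  R = 6+8 = 14,  c = 361−14² = 165
v_rel = (-1, 7),  |v_rel|² = 50;  v_rel·d = (-1)·(0) + (7)·(19) = 133
50·t² − 266·t + 165 = 0  ⇒  m = 133² − 50·165 = 9439
m = 9439 > 0,  v_rel·d = 133 > 0  ⇒  inside

inside=yes margin=9439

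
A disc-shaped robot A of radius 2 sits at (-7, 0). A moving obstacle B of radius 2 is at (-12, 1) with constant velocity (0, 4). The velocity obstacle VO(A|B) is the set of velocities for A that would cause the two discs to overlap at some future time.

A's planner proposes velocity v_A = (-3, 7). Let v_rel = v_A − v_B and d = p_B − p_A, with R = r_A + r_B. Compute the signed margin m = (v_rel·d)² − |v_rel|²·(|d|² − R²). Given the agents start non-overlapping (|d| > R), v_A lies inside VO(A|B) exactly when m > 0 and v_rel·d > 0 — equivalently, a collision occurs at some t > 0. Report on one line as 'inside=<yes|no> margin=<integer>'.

d = (-5, 1),  |d|² = 26;  R = 2+2 = 4,  c = 26−4² = 10
v_rel = (-3, 3),  |v_rel|² = 18;  v_rel·d = (-3)·(-5) + (3)·(1) = 18
18·t² − 36·t + 10 = 0  ⇒  m = 18² − 18·10 = 144
m = 144 > 0,  v_rel·d = 18 > 0  ⇒  inside

inside=yes margin=144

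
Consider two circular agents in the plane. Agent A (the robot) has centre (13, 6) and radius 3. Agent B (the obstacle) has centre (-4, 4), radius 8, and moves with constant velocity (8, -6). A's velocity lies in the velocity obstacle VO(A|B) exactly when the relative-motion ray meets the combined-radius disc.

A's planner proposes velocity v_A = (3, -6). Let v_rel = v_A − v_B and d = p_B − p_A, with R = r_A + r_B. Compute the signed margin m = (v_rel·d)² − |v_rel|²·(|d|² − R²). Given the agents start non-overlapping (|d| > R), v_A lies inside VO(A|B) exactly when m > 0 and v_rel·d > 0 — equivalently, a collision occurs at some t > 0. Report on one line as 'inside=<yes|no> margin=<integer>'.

d = (-17, -2),  |d|² = 293;  R = 3+8 = 11,  c = 293−11² = 172
v_rel = (-5, 0),  |v_rel|² = 25;  v_rel·d = (-5)·(-17) + (0)·(-2) = 85
25·t² − 170·t + 172 = 0  ⇒  m = 85² − 25·172 = 2925
m = 2925 > 0,  v_rel·d = 85 > 0  ⇒  inside

inside=yes margin=2925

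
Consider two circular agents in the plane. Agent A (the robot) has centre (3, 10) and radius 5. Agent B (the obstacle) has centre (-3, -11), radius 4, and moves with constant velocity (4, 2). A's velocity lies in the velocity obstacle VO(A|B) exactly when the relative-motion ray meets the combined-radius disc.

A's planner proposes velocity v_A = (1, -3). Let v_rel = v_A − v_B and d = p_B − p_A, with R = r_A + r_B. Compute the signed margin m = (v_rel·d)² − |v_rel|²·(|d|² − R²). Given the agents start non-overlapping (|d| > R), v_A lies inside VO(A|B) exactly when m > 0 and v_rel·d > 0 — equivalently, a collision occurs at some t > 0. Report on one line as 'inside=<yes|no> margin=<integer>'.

d = (-6, -21),  |d|² = 477;  R = 5+4 = 9,  c = 477−9² = 396
v_rel = (-3, -5),  |v_rel|² = 34;  v_rel·d = (-3)·(-6) + (-5)·(-21) = 123
34·t² − 246·t + 396 = 0  ⇒  m = 123² − 34·396 = 1665
m = 1665 > 0,  v_rel·d = 123 > 0  ⇒  inside

inside=yes margin=1665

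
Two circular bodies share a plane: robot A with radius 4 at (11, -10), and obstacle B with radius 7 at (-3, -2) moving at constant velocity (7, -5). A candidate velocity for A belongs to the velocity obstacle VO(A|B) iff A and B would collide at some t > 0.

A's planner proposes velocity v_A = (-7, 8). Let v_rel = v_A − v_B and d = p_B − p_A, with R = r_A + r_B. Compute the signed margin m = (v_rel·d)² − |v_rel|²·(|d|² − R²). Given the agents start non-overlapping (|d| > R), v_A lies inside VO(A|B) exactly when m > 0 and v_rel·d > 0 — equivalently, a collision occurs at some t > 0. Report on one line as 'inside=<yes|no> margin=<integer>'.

d = (-14, 8),  |d|² = 260;  R = 4+7 = 11,  c = 260−11² = 139
v_rel = (-14, 13),  |v_rel|² = 365;  v_rel·d = (-14)·(-14) + (13)·(8) = 300
365·t² − 600·t + 139 = 0  ⇒  m = 300² − 365·139 = 39265
m = 39265 > 0,  v_rel·d = 300 > 0  ⇒  inside

inside=yes margin=39265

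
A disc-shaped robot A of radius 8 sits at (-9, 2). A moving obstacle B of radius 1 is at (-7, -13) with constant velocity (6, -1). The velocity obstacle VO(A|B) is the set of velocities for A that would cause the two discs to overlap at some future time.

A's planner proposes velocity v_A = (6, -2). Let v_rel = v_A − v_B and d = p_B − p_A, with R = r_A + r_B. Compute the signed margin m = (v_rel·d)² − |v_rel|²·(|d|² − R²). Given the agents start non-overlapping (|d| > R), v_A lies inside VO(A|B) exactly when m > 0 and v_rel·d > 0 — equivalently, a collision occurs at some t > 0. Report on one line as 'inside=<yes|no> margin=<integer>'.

d = (2, -15),  |d|² = 229;  R = 8+1 = 9,  c = 229−9² = 148
v_rel = (0, -1),  |v_rel|² = 1;  v_rel·d = (0)·(2) + (-1)·(-15) = 15
1·t² − 30·t + 148 = 0  ⇒  m = 15² − 1·148 = 77
m = 77 > 0,  v_rel·d = 15 > 0  ⇒  inside

inside=yes margin=77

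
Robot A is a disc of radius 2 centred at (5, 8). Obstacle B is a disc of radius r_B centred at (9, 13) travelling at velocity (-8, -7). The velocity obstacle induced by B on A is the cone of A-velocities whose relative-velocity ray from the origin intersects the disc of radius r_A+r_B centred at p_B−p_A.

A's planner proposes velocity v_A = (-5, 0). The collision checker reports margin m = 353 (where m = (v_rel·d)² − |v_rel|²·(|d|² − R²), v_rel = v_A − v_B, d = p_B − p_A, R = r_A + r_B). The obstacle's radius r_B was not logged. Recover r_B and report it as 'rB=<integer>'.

m = 353
d = (4, 5);  v_rel = (3, 7),  |v_rel|² = 58
v_rel×d = (3)·(5) − (7)·(4) = -13
since m = R²·58 − (-13)²:  R² = (169 + 353) / 58 = 9
R = √9 = 3  ⇒  r_B = 3 − 2 = 1

rB=1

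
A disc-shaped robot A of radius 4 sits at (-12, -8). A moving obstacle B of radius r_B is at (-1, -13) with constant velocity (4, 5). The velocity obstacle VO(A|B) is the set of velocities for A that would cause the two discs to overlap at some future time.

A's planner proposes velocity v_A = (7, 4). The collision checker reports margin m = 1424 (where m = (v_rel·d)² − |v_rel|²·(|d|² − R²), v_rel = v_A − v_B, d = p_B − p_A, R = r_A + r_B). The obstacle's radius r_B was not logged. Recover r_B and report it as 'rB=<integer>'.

m = 1424
d = (11, -5);  v_rel = (3, -1),  |v_rel|² = 10
v_rel×d = (3)·(-5) − (-1)·(11) = -4
since m = R²·10 − (-4)²:  R² = (16 + 1424) / 10 = 144
R = √144 = 12  ⇒  r_B = 12 − 4 = 8

rB=8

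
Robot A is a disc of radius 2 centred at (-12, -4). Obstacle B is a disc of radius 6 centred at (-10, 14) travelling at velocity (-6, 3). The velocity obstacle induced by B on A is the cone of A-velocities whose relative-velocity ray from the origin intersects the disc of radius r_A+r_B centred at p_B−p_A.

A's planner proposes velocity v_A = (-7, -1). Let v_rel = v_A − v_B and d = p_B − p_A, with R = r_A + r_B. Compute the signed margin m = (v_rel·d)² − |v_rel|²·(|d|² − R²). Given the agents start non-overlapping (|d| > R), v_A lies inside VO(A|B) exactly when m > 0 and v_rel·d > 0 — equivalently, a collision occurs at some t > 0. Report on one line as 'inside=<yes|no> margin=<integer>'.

d = (2, 18),  |d|² = 328;  R = 2+6 = 8,  c = 328−8² = 264
v_rel = (-1, -4),  |v_rel|² = 17;  v_rel·d = (-1)·(2) + (-4)·(18) = -74
17·t² + 148·t + 264 = 0  ⇒  m = (-74)² − 17·264 = 988
m = 988 > 0,  v_rel·d = -74 < 0  ⇒  outside

inside=no margin=988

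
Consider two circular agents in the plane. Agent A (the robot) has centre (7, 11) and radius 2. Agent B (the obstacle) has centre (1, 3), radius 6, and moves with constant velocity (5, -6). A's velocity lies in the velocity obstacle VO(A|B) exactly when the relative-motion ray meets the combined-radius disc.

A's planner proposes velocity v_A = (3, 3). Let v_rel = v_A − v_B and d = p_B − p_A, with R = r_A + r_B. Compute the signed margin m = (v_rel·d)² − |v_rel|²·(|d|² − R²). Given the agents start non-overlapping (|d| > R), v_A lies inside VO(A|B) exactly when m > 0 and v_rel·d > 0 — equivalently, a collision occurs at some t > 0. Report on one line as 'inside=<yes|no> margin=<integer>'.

d = (-6, -8),  |d|² = 100;  R = 2+6 = 8,  c = 100−8² = 36
v_rel = (-2, 9),  |v_rel|² = 85;  v_rel·d = (-2)·(-6) + (9)·(-8) = -60
85·t² + 120·t + 36 = 0  ⇒  m = (-60)² − 85·36 = 540
m = 540 > 0,  v_rel·d = -60 < 0  ⇒  outside

inside=no margin=540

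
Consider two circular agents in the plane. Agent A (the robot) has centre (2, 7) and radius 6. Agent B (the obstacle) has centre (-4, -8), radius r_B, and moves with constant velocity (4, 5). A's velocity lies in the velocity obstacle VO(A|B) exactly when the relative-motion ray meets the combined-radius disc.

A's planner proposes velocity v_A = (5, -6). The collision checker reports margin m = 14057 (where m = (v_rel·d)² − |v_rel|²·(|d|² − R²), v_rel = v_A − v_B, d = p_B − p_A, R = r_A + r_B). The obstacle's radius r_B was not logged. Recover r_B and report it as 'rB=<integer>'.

m = 14057
d = (-6, -15);  v_rel = (1, -11),  |v_rel|² = 122
v_rel×d = (1)·(-15) − (-11)·(-6) = -81
since m = R²·122 − (-81)²:  R² = (6561 + 14057) / 122 = 169
R = √169 = 13  ⇒  r_B = 13 − 6 = 7

rB=7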